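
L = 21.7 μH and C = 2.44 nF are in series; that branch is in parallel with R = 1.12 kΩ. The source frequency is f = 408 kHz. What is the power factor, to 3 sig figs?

ω = 2πf = 2.564e+06 rad/s
X_L = ωL = 55.6 Ω
X_C = 1/(ωC) = 160 Ω
Branch 1: Z₁ = R = 1120 Ω
Branch 2 (series LC): Z₂ = j(X_L − X_C) = −j104 Ω
Parallel: Z = Z₁Z₂/(Z₁+Z₂), |Z| = 104 Ω, ∠Z = -84.7°
cos φ = cos(-84.7°) = 0.0927

0.0927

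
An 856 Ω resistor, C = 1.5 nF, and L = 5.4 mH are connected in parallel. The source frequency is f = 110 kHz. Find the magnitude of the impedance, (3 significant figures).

715 Ω

ω = 2πf = 691200 rad/s
X_L = ωL = 3730 Ω
X_C = 1/(ωC) = 965 Ω
Parallel: admittances add. Y = 1/R + 1/(jωL) + jωC
Y = (0.00117 + j0.000769) S
|Y| = 0.00140 S → |Z| = 1/|Y| = 715 Ω, ∠Z = −∠Y = -33.3°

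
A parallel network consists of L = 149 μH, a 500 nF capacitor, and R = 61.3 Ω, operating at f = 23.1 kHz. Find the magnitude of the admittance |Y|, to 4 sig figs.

ω = 2πf = 145100 rad/s
X_L = ωL = 21.63 Ω
X_C = 1/(ωC) = 13.78 Ω
Parallel: admittances add. Y = 1/R + 1/(jωL) + jωC
Y = (0.01631 + j0.02633) S
|Y| = 0.03097 S → |Z| = 1/|Y| = 32.28 Ω, ∠Z = −∠Y = -58.22°

30.97 mS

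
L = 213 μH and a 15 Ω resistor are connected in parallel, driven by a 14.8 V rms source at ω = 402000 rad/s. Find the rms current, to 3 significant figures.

X_L = ωL = 85.6 Ω
Parallel: admittances add. Y = 1/R + 1/(jωL)
Y = (0.0667 − j0.0117) S
|Y| = 0.0677 S → |Z| = 1/|Y| = 14.8 Ω, ∠Z = −∠Y = 9.94°
I = V/|Z| = 14.8/14.8 = 1.00 A

1.00 A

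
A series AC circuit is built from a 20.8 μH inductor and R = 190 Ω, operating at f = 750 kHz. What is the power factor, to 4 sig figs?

0.8887

ω = 2πf = 4.712e+06 rad/s
X_L = ωL = 98.02 Ω
Z = 190.0 + j98.02 Ω
|Z| = √(190.0² + 98.02²) = 213.8 Ω
∠Z = arctan(98.02/190.0) = 27.29°
cos φ = cos(27.29°) = 0.8887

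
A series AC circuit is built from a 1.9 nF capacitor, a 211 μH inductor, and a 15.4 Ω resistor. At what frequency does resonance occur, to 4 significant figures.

ω₀ = 1/√(LC) = 1/√(0.000211 × 1.9e-09) = 1.579e+06 rad/s
f₀ = ω₀/(2π) = 251.4 kHz

251.4 kHz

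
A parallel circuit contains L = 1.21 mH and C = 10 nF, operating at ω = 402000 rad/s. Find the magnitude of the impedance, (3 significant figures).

X_L = ωL = 486 Ω
X_C = 1/(ωC) = 249 Ω
Parallel: admittances add. Y = 1/(jωL) + jωC
Y = (0 + j0.00196) S
|Y| = 0.00196 S → |Z| = 1/|Y| = 509 Ω, ∠Z = −∠Y = -90.0°

509 Ω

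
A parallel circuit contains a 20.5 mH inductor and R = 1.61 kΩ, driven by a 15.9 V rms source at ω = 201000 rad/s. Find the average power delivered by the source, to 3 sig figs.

157 mW

X_L = ωL = 4120 Ω
Parallel: admittances add. Y = 1/R + 1/(jωL)
Y = (0.000621 − j0.000243) S
|Y| = 0.000667 S → |Z| = 1/|Y| = 1500 Ω, ∠Z = −∠Y = 21.3°
I = V/|Z| = 10.6 mA
P = VI cos φ = 15.9 × 0.0106 × cos(21.3°) = 157 mW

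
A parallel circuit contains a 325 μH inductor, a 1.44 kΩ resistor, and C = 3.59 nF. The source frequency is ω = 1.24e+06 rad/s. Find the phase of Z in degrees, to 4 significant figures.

X_L = ωL = 403.0 Ω
X_C = 1/(ωC) = 224.6 Ω
Parallel: admittances add. Y = 1/R + 1/(jωL) + jωC
Y = (0.0006944 + j0.001970) S
|Y| = 0.002089 S → |Z| = 1/|Y| = 478.7 Ω, ∠Z = −∠Y = -70.58°

-70.58°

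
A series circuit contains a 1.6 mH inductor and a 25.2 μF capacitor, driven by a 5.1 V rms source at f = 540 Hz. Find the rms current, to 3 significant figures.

ω = 2πf = 3393 rad/s
X_L = ωL = 5.43 Ω
X_C = 1/(ωC) = 11.7 Ω
Net reactance X = X_L − X_C = -6.27 Ω
Z = − j6.27 Ω
|Z| = √(0² + 6.27²) = 6.27 Ω
I = V/|Z| = 5.1/6.27 = 814 mA

814 mA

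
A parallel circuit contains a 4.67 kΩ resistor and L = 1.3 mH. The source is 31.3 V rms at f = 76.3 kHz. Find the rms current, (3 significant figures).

ω = 2πf = 479400 rad/s
X_L = ωL = 623 Ω
Parallel: admittances add. Y = 1/R + 1/(jωL)
Y = (0.000214 − j0.00160) S
|Y| = 0.00162 S → |Z| = 1/|Y| = 618 Ω, ∠Z = −∠Y = 82.4°
I = V/|Z| = 31.3/618 = 50.7 mA

50.7 mA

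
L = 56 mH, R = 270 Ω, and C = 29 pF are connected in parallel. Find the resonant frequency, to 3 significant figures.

ω₀ = 1/√(LC) = 1/√(0.056 × 2.9e-11) = 784700 rad/s
f₀ = ω₀/(2π) = 125 kHz

125 kHz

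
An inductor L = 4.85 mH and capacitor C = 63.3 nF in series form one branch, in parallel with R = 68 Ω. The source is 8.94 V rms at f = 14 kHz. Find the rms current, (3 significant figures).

ω = 2πf = 87960 rad/s
X_L = ωL = 427 Ω
X_C = 1/(ωC) = 180 Ω
Branch 1: Z₁ = R = 68.0 Ω
Branch 2 (series LC): Z₂ = j(X_L − X_C) = j247 Ω
Parallel: Z = Z₁Z₂/(Z₁+Z₂), |Z| = 65.6 Ω, ∠Z = 15.4°
I = V/|Z| = 8.94/65.6 = 136 mA

136 mA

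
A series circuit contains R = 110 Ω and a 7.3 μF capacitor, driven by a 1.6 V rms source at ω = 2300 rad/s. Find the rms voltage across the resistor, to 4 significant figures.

X_C = 1/(ωC) = 59.56 Ω
Z = 110.0 − j59.56 Ω
|Z| = √(110.0² + 59.56²) = 125.1 Ω
I = V/|Z| = 12.79 mA
V_R = I·|Z_R| = 0.01279 × 110.0 = 1.407 V

1.407 V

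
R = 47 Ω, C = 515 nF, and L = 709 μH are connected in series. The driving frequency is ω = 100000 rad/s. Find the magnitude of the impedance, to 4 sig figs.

69.71 Ω

X_L = ωL = 70.90 Ω
X_C = 1/(ωC) = 19.42 Ω
Net reactance X = X_L − X_C = 51.48 Ω
Z = 47.00 + j51.48 Ω
|Z| = √(47.00² + 51.48²) = 69.71 Ω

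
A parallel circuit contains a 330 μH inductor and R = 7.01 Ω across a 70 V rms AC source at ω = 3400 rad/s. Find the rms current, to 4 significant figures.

X_L = ωL = 1.122 Ω
Parallel: admittances add. Y = 1/R + 1/(jωL)
Y = (0.1427 − j0.8913) S
|Y| = 0.9026 S → |Z| = 1/|Y| = 1.108 Ω, ∠Z = −∠Y = 80.91°
I = V/|Z| = 70/1.108 = 63.18 A

63.18 A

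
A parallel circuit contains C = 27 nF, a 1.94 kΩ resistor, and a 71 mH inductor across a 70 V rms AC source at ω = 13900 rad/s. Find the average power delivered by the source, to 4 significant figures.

2.526 W

X_L = ωL = 986.9 Ω
X_C = 1/(ωC) = 2665 Ω
Parallel: admittances add. Y = 1/R + 1/(jωL) + jωC
Y = (0.0005155 − j0.0006380) S
|Y| = 0.0008202 S → |Z| = 1/|Y| = 1219 Ω, ∠Z = −∠Y = 51.06°
I = V/|Z| = 57.41 mA
P = VI cos φ = 70 × 0.05741 × cos(51.06°) = 2.526 W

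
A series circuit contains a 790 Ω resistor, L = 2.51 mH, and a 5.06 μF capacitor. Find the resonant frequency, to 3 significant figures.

ω₀ = 1/√(LC) = 1/√(0.00251 × 5.06e-06) = 8873 rad/s
f₀ = ω₀/(2π) = 1.41 kHz

1.41 kHz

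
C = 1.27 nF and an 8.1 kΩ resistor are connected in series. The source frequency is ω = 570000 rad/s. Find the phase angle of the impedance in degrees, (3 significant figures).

-9.68°

X_C = 1/(ωC) = 1380 Ω
Z = 8100 − j1380 Ω
|Z| = √(8100² + 1380²) = 8220 Ω
∠Z = arctan(-1380/8100) = -9.68°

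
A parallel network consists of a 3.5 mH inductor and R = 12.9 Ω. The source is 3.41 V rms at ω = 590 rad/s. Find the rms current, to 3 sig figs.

X_L = ωL = 2.06 Ω
Parallel: admittances add. Y = 1/R + 1/(jωL)
Y = (0.0775 − j0.484) S
|Y| = 0.490 S → |Z| = 1/|Y| = 2.04 Ω, ∠Z = −∠Y = 80.9°
I = V/|Z| = 3.41/2.04 = 1.67 A

1.67 A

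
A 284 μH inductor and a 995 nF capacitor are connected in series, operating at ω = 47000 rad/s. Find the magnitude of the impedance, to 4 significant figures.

X_L = ωL = 13.35 Ω
X_C = 1/(ωC) = 21.38 Ω
Net reactance X = X_L − X_C = -8.036 Ω
Z = − j8.036 Ω
|Z| = √(0² + 8.036²) = 8.036 Ω

8.036 Ω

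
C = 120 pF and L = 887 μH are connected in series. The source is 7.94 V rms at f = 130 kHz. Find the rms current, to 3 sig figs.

ω = 2πf = 816800 rad/s
X_L = ωL = 725 Ω
X_C = 1/(ωC) = 10200 Ω
Net reactance X = X_L − X_C = -9480 Ω
Z = − j9480 Ω
|Z| = √(0² + 9480²) = 9480 Ω
I = V/|Z| = 7.94/9480 = 838 μA

838 μA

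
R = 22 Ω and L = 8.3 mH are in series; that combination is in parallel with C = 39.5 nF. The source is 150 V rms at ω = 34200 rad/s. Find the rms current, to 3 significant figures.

325 mA

X_L = ωL = 284 Ω
X_C = 1/(ωC) = 740 Ω
Branch 1 (R+jX_L): Z₁ = 22.0 + j284 Ω, |Z₁| = 285 Ω
Branch 2 (−jX_C): Z₂ = −j740 Ω
Parallel: Z = Z₁Z₂/(Z₁+Z₂), |Z| = 461 Ω, ∠Z = 82.8°
I = V/|Z| = 150/461 = 325 mA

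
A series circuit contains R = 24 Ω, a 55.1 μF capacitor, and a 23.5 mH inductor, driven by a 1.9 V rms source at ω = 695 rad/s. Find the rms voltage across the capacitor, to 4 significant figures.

X_L = ωL = 16.33 Ω
X_C = 1/(ωC) = 26.11 Ω
Net reactance X = X_L − X_C = -9.781 Ω
Z = 24.00 − j9.781 Ω
|Z| = √(24.00² + 9.781²) = 25.92 Ω
I = V/|Z| = 73.31 mA
V_C = I·|Z_C| = 0.07331 × 26.11 = 1.914 V

1.914 V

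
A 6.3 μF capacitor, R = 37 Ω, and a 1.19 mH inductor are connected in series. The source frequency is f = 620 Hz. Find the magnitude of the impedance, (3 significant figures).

51.7 Ω

ω = 2πf = 3896 rad/s
X_L = ωL = 4.64 Ω
X_C = 1/(ωC) = 40.7 Ω
Net reactance X = X_L − X_C = -36.1 Ω
Z = 37.0 − j36.1 Ω
|Z| = √(37.0² + 36.1²) = 51.7 Ω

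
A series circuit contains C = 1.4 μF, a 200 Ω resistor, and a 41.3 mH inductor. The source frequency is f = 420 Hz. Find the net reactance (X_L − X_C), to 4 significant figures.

-161.7 Ω

ω = 2πf = 2639 rad/s
X_L = ωL = 109.0 Ω
X_C = 1/(ωC) = 270.7 Ω
X = 109.0 − 270.7 = -161.7 Ω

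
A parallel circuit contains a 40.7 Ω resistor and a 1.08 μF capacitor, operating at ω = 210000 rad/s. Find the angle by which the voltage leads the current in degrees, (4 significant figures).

-83.82°

X_C = 1/(ωC) = 4.409 Ω
Parallel: admittances add. Y = 1/R + jωC
Y = (0.02457 + j0.2268) S
|Y| = 0.2281 S → |Z| = 1/|Y| = 4.384 Ω, ∠Z = −∠Y = -83.82°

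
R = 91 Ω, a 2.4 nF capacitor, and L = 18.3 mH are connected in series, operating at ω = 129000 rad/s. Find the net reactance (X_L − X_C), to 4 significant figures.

-869.3 Ω

X_L = ωL = 2361 Ω
X_C = 1/(ωC) = 3230 Ω
X = 2361 − 3230 = -869.3 Ω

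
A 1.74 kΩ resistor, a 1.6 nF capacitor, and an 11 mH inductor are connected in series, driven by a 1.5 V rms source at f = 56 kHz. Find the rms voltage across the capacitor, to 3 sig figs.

0.979 V

ω = 2πf = 351900 rad/s
X_L = ωL = 3870 Ω
X_C = 1/(ωC) = 1780 Ω
Net reactance X = X_L − X_C = 2090 Ω
Z = 1740 + j2090 Ω
|Z| = √(1740² + 2090²) = 2720 Ω
I = V/|Z| = 551 μA
V_C = I·|Z_C| = 0.000551 × 1780 = 0.979 V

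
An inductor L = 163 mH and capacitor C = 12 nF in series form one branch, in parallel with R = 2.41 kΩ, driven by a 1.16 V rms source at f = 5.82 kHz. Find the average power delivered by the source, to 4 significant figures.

ω = 2πf = 36570 rad/s
X_L = ωL = 5961 Ω
X_C = 1/(ωC) = 2279 Ω
Branch 1: Z₁ = R = 2410 Ω
Branch 2 (series LC): Z₂ = j(X_L − X_C) = j3682 Ω
Parallel: Z = Z₁Z₂/(Z₁+Z₂), |Z| = 2016 Ω, ∠Z = 33.21°
I = V/|Z| = 575.3 μA
P = VI cos φ = 1.16 × 0.0005753 × cos(33.21°) = 558.3 μW

558.3 μW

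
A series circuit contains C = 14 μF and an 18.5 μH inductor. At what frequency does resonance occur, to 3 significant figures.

ω₀ = 1/√(LC) = 1/√(1.85e-05 × 1.4e-05) = 62140 rad/s
f₀ = ω₀/(2π) = 9.89 kHz

9.89 kHz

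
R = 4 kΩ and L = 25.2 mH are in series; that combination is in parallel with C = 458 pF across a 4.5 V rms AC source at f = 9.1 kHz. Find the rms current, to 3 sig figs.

1.02 mA

ω = 2πf = 57180 rad/s
X_L = ωL = 1440 Ω
X_C = 1/(ωC) = 38200 Ω
Branch 1 (R+jX_L): Z₁ = 4000 + j1440 Ω, |Z₁| = 4250 Ω
Branch 2 (−jX_C): Z₂ = −j38200 Ω
Parallel: Z = Z₁Z₂/(Z₁+Z₂), |Z| = 4390 Ω, ∠Z = 13.6°
I = V/|Z| = 4.5/4390 = 1.02 mA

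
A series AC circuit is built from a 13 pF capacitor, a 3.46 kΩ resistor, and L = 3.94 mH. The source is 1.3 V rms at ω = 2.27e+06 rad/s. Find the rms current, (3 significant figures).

51.6 μA

X_L = ωL = 8940 Ω
X_C = 1/(ωC) = 33900 Ω
Net reactance X = X_L − X_C = -24900 Ω
Z = 3460 − j24900 Ω
|Z| = √(3460² + 24900²) = 25200 Ω
I = V/|Z| = 1.3/25200 = 51.6 μA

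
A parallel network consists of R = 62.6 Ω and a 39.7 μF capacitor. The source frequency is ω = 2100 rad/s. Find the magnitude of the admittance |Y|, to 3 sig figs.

X_C = 1/(ωC) = 12.0 Ω
Parallel: admittances add. Y = 1/R + jωC
Y = (0.0160 + j0.0834) S
|Y| = 0.0849 S → |Z| = 1/|Y| = 11.8 Ω, ∠Z = −∠Y = -79.2°

84.9 mS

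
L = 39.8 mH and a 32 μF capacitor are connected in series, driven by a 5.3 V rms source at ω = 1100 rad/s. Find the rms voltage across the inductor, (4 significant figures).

X_L = ωL = 43.78 Ω
X_C = 1/(ωC) = 28.41 Ω
Net reactance X = X_L − X_C = 15.37 Ω
Z = j15.37 Ω
|Z| = √(0² + 15.37²) = 15.37 Ω
I = V/|Z| = 344.8 mA
V_L = I·|Z_L| = 0.3448 × 43.78 = 15.10 V

15.10 V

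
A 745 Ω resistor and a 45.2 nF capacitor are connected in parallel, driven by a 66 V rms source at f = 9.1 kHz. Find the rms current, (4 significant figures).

192.2 mA

ω = 2πf = 57180 rad/s
X_C = 1/(ωC) = 386.9 Ω
Parallel: admittances add. Y = 1/R + jωC
Y = (0.001342 + j0.002584) S
|Y| = 0.002912 S → |Z| = 1/|Y| = 343.4 Ω, ∠Z = −∠Y = -62.55°
I = V/|Z| = 66/343.4 = 192.2 mA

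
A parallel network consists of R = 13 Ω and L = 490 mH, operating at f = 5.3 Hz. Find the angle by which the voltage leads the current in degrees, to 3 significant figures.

ω = 2πf = 33.30 rad/s
X_L = ωL = 16.3 Ω
Parallel: admittances add. Y = 1/R + 1/(jωL)
Y = (0.0769 − j0.0613) S
|Y| = 0.0984 S → |Z| = 1/|Y| = 10.2 Ω, ∠Z = −∠Y = 38.5°

38.5°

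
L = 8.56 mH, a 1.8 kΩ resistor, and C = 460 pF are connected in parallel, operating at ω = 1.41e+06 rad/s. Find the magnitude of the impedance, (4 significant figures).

X_L = ωL = 12070 Ω
X_C = 1/(ωC) = 1542 Ω
Parallel: admittances add. Y = 1/R + 1/(jωL) + jωC
Y = (0.0005556 + j0.0005657) S
|Y| = 0.0007929 S → |Z| = 1/|Y| = 1261 Ω, ∠Z = −∠Y = -45.52°

1261 Ω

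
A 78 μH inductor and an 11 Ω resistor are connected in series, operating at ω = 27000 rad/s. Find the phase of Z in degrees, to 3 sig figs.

X_L = ωL = 2.11 Ω
Z = 11.0 + j2.11 Ω
|Z| = √(11.0² + 2.11²) = 11.2 Ω
∠Z = arctan(2.11/11.0) = 10.8°

10.8°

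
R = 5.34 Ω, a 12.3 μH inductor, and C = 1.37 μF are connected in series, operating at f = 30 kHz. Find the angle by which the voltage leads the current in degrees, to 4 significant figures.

ω = 2πf = 188500 rad/s
X_L = ωL = 2.318 Ω
X_C = 1/(ωC) = 3.872 Ω
Net reactance X = X_L − X_C = -1.554 Ω
Z = 5.340 − j1.554 Ω
|Z| = √(5.340² + 1.554²) = 5.561 Ω
∠Z = arctan(-1.554/5.340) = -16.22°

-16.22°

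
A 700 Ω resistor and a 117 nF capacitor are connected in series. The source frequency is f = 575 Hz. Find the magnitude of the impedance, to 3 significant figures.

2470 Ω

ω = 2πf = 3613 rad/s
X_C = 1/(ωC) = 2370 Ω
Z = 700 − j2370 Ω
|Z| = √(700² + 2370²) = 2470 Ω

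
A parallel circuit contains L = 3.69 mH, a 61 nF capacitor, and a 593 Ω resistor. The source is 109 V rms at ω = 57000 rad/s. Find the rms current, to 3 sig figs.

231 mA

X_L = ωL = 210 Ω
X_C = 1/(ωC) = 288 Ω
Parallel: admittances add. Y = 1/R + 1/(jωL) + jωC
Y = (0.00169 − j0.00128) S
|Y| = 0.00212 S → |Z| = 1/|Y| = 473 Ω, ∠Z = −∠Y = 37.1°
I = V/|Z| = 109/473 = 231 mA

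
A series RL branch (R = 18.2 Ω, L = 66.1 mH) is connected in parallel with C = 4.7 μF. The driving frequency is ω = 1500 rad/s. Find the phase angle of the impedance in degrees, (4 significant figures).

56.51°

X_L = ωL = 99.15 Ω
X_C = 1/(ωC) = 141.8 Ω
Branch 1 (R+jX_L): Z₁ = 18.20 + j99.15 Ω, |Z₁| = 100.8 Ω
Branch 2 (−jX_C): Z₂ = −j141.8 Ω
Parallel: Z = Z₁Z₂/(Z₁+Z₂), |Z| = 308.1 Ω, ∠Z = 56.51°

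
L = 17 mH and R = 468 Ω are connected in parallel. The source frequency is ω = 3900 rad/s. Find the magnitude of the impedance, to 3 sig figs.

X_L = ωL = 66.3 Ω
Parallel: admittances add. Y = 1/R + 1/(jωL)
Y = (0.00214 − j0.0151) S
|Y| = 0.0152 S → |Z| = 1/|Y| = 65.6 Ω, ∠Z = −∠Y = 81.9°

65.6 Ω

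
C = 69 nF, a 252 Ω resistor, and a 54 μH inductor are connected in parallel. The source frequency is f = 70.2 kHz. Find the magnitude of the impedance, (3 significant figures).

ω = 2πf = 441100 rad/s
X_L = ωL = 23.8 Ω
X_C = 1/(ωC) = 32.9 Ω
Parallel: admittances add. Y = 1/R + 1/(jωL) + jωC
Y = (0.00397 − j0.0116) S
|Y| = 0.0122 S → |Z| = 1/|Y| = 81.9 Ω, ∠Z = −∠Y = 71.0°

81.9 Ω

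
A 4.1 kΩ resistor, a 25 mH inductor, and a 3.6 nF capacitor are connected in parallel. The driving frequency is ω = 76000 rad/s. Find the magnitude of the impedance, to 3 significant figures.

2850 Ω

X_L = ωL = 1900 Ω
X_C = 1/(ωC) = 3650 Ω
Parallel: admittances add. Y = 1/R + 1/(jωL) + jωC
Y = (0.000244 − j0.000253) S
|Y| = 0.000351 S → |Z| = 1/|Y| = 2850 Ω, ∠Z = −∠Y = 46.0°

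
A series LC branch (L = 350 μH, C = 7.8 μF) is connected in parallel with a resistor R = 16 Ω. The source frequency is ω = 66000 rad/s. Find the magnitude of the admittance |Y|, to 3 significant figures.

78.4 mS

X_L = ωL = 23.1 Ω
X_C = 1/(ωC) = 1.94 Ω
Branch 1: Z₁ = R = 16.0 Ω
Branch 2 (series LC): Z₂ = j(X_L − X_C) = j21.2 Ω
Parallel: Z = Z₁Z₂/(Z₁+Z₂), |Z| = 12.8 Ω, ∠Z = 37.1°
|Y| = 1/|Z| = 78.4 mS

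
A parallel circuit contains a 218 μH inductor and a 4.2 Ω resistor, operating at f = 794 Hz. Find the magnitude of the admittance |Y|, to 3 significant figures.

ω = 2πf = 4989 rad/s
X_L = ωL = 1.09 Ω
Parallel: admittances add. Y = 1/R + 1/(jωL)
Y = (0.238 − j0.919) S
|Y| = 0.950 S → |Z| = 1/|Y| = 1.05 Ω, ∠Z = −∠Y = 75.5°

950 mS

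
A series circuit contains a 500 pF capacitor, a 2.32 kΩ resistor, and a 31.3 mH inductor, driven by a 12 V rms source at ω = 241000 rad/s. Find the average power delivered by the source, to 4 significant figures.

X_L = ωL = 7543 Ω
X_C = 1/(ωC) = 8299 Ω
Net reactance X = X_L − X_C = -755.5 Ω
Z = 2320 − j755.5 Ω
|Z| = √(2320² + 755.5²) = 2440 Ω
∠Z = arctan(-755.5/2320) = -18.04°
I = V/|Z| = 4.918 mA
P = VI cos φ = 12 × 0.004918 × cos(-18.04°) = 56.12 mW

56.12 mW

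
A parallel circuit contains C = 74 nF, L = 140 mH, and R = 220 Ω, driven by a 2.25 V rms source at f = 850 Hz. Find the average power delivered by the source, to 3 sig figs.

ω = 2πf = 5341 rad/s
X_L = ωL = 748 Ω
X_C = 1/(ωC) = 2530 Ω
Parallel: admittances add. Y = 1/R + 1/(jωL) + jωC
Y = (0.00455 − j0.000942) S
|Y| = 0.00464 S → |Z| = 1/|Y| = 215 Ω, ∠Z = −∠Y = 11.7°
I = V/|Z| = 10.4 mA
P = VI cos φ = 2.25 × 0.0104 × cos(11.7°) = 23.0 mW

23.0 mW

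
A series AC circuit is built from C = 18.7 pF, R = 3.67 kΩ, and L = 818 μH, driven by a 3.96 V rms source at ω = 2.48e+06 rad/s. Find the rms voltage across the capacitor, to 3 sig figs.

4.30 V

X_L = ωL = 2030 Ω
X_C = 1/(ωC) = 21600 Ω
Net reactance X = X_L − X_C = -19500 Ω
Z = 3670 − j19500 Ω
|Z| = √(3670² + 19500²) = 19900 Ω
I = V/|Z| = 199 μA
V_C = I·|Z_C| = 0.000199 × 21600 = 4.30 V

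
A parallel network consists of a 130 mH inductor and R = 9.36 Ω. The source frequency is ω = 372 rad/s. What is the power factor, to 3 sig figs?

X_L = ωL = 48.4 Ω
Parallel: admittances add. Y = 1/R + 1/(jωL)
Y = (0.107 − j0.0207) S
|Y| = 0.109 S → |Z| = 1/|Y| = 9.19 Ω, ∠Z = −∠Y = 11.0°
cos φ = cos(11.0°) = 0.982

0.982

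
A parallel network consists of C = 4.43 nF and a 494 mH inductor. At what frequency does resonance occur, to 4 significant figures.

ω₀ = 1/√(LC) = 1/√(0.494 × 4.43e-09) = 21380 rad/s
f₀ = ω₀/(2π) = 3.402 kHz

3.402 kHz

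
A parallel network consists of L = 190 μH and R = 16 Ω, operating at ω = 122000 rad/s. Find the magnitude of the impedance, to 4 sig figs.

13.17 Ω

X_L = ωL = 23.18 Ω
Parallel: admittances add. Y = 1/R + 1/(jωL)
Y = (0.06250 − j0.04314) S
|Y| = 0.07594 S → |Z| = 1/|Y| = 13.17 Ω, ∠Z = −∠Y = 34.62°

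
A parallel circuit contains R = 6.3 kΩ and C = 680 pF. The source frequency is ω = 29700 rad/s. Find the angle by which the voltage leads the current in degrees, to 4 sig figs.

-7.251°

X_C = 1/(ωC) = 49510 Ω
Parallel: admittances add. Y = 1/R + jωC
Y = (0.0001587 + j2.02e-05) S
|Y| = 0.0001600 S → |Z| = 1/|Y| = 6250 Ω, ∠Z = −∠Y = -7.251°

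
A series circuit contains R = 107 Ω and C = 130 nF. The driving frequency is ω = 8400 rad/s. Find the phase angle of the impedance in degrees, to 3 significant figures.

-83.3°

X_C = 1/(ωC) = 916 Ω
Z = 107 − j916 Ω
|Z| = √(107² + 916²) = 922 Ω
∠Z = arctan(-916/107) = -83.3°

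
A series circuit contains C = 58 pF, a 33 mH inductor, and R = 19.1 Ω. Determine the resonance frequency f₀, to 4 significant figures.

115.0 kHz

ω₀ = 1/√(LC) = 1/√(0.033 × 5.8e-11) = 722800 rad/s
f₀ = ω₀/(2π) = 115.0 kHz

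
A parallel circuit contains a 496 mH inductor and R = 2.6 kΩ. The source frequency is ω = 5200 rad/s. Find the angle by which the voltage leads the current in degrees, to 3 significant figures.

45.2°

X_L = ωL = 2580 Ω
Parallel: admittances add. Y = 1/R + 1/(jωL)
Y = (0.000385 − j0.000388) S
|Y| = 0.000546 S → |Z| = 1/|Y| = 1830 Ω, ∠Z = −∠Y = 45.2°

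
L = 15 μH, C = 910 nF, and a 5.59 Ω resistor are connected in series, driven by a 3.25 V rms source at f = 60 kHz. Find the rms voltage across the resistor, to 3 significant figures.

2.92 V

ω = 2πf = 377000 rad/s
X_L = ωL = 5.65 Ω
X_C = 1/(ωC) = 2.91 Ω
Net reactance X = X_L − X_C = 2.74 Ω
Z = 5.59 + j2.74 Ω
|Z| = √(5.59² + 2.74²) = 6.23 Ω
I = V/|Z| = 522 mA
V_R = I·|Z_R| = 0.522 × 5.59 = 2.92 V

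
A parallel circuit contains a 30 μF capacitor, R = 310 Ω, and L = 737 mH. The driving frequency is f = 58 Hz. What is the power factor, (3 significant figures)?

ω = 2πf = 364.4 rad/s
X_L = ωL = 269 Ω
X_C = 1/(ωC) = 91.5 Ω
Parallel: admittances add. Y = 1/R + 1/(jωL) + jωC
Y = (0.00323 + j0.00721) S
|Y| = 0.00790 S → |Z| = 1/|Y| = 127 Ω, ∠Z = −∠Y = -65.9°
cos φ = cos(-65.9°) = 0.408

0.408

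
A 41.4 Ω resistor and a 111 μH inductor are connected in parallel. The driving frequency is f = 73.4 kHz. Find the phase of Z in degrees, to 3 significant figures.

ω = 2πf = 461200 rad/s
X_L = ωL = 51.2 Ω
Parallel: admittances add. Y = 1/R + 1/(jωL)
Y = (0.0242 − j0.0195) S
|Y| = 0.0311 S → |Z| = 1/|Y| = 32.2 Ω, ∠Z = −∠Y = 39.0°

39.0°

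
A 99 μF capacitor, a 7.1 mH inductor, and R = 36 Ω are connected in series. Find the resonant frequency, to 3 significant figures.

ω₀ = 1/√(LC) = 1/√(0.0071 × 9.9e-05) = 1193 rad/s
f₀ = ω₀/(2π) = 190 Hz

190 Hz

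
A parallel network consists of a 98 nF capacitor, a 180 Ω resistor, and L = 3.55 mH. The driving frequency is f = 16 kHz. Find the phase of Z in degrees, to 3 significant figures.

ω = 2πf = 100500 rad/s
X_L = ωL = 357 Ω
X_C = 1/(ωC) = 102 Ω
Parallel: admittances add. Y = 1/R + 1/(jωL) + jωC
Y = (0.00556 + j0.00705) S
|Y| = 0.00898 S → |Z| = 1/|Y| = 111 Ω, ∠Z = −∠Y = -51.8°

-51.8°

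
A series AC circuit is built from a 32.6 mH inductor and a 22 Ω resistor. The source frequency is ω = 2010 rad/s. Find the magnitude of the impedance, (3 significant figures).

X_L = ωL = 65.5 Ω
Z = 22.0 + j65.5 Ω
|Z| = √(22.0² + 65.5²) = 69.1 Ω

69.1 Ω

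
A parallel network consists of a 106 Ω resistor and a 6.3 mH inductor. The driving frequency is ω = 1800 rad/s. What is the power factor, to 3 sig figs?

X_L = ωL = 11.3 Ω
Parallel: admittances add. Y = 1/R + 1/(jωL)
Y = (0.00943 − j0.0882) S
|Y| = 0.0887 S → |Z| = 1/|Y| = 11.3 Ω, ∠Z = −∠Y = 83.9°
cos φ = cos(83.9°) = 0.106

0.106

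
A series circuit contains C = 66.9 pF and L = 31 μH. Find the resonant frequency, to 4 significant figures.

3.495 MHz

ω₀ = 1/√(LC) = 1/√(3.1e-05 × 6.69e-11) = 2.196e+07 rad/s
f₀ = ω₀/(2π) = 3.495 MHz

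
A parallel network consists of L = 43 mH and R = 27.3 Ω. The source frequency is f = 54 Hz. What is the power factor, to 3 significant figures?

0.471

ω = 2πf = 339.3 rad/s
X_L = ωL = 14.6 Ω
Parallel: admittances add. Y = 1/R + 1/(jωL)
Y = (0.0366 − j0.0685) S
|Y| = 0.0777 S → |Z| = 1/|Y| = 12.9 Ω, ∠Z = −∠Y = 61.9°
cos φ = cos(61.9°) = 0.471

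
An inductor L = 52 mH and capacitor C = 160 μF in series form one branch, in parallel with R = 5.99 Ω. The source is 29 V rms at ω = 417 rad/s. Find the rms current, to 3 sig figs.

X_L = ωL = 21.7 Ω
X_C = 1/(ωC) = 15.0 Ω
Branch 1: Z₁ = R = 5.99 Ω
Branch 2 (series LC): Z₂ = j(X_L − X_C) = j6.70 Ω
Parallel: Z = Z₁Z₂/(Z₁+Z₂), |Z| = 4.46 Ω, ∠Z = 41.8°
I = V/|Z| = 29/4.46 = 6.50 A

6.50 A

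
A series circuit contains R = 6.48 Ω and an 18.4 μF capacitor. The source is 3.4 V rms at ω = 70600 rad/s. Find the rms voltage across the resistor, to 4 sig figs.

X_C = 1/(ωC) = 0.7698 Ω
Z = 6.480 − j0.7698 Ω
|Z| = √(6.480² + 0.7698²) = 6.526 Ω
I = V/|Z| = 521.0 mA
V_R = I·|Z_R| = 0.5210 × 6.480 = 3.376 V

3.376 V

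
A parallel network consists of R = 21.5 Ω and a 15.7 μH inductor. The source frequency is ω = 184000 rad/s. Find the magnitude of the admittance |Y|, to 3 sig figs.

349 mS

X_L = ωL = 2.89 Ω
Parallel: admittances add. Y = 1/R + 1/(jωL)
Y = (0.0465 − j0.346) S
|Y| = 0.349 S → |Z| = 1/|Y| = 2.86 Ω, ∠Z = −∠Y = 82.3°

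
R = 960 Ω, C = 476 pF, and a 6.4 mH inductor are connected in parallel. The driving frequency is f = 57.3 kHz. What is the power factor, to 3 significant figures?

ω = 2πf = 360000 rad/s
X_L = ωL = 2300 Ω
X_C = 1/(ωC) = 5840 Ω
Parallel: admittances add. Y = 1/R + 1/(jωL) + jωC
Y = (0.00104 − j0.000263) S
|Y| = 0.00107 S → |Z| = 1/|Y| = 931 Ω, ∠Z = −∠Y = 14.2°
cos φ = cos(14.2°) = 0.970

0.970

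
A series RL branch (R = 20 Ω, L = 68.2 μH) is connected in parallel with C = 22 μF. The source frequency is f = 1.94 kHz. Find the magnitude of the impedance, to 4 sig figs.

ω = 2πf = 12190 rad/s
X_L = ωL = 0.8313 Ω
X_C = 1/(ωC) = 3.729 Ω
Branch 1 (R+jX_L): Z₁ = 20.00 + j0.8313 Ω, |Z₁| = 20.02 Ω
Branch 2 (−jX_C): Z₂ = −j3.729 Ω
Parallel: Z = Z₁Z₂/(Z₁+Z₂), |Z| = 3.694 Ω, ∠Z = -79.38°

3.694 Ω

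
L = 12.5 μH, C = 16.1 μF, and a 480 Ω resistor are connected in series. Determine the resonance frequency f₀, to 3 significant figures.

11.2 kHz

ω₀ = 1/√(LC) = 1/√(1.25e-05 × 1.61e-05) = 70490 rad/s
f₀ = ω₀/(2π) = 11.2 kHz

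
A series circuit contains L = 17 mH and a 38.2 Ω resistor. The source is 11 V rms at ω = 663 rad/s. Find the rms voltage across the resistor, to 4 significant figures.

X_L = ωL = 11.27 Ω
Z = 38.20 + j11.27 Ω
|Z| = √(38.20² + 11.27²) = 39.83 Ω
I = V/|Z| = 276.2 mA
V_R = I·|Z_R| = 0.2762 × 38.20 = 10.55 V

10.55 V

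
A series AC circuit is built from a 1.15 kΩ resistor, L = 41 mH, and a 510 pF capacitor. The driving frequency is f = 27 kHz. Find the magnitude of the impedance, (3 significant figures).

ω = 2πf = 169600 rad/s
X_L = ωL = 6960 Ω
X_C = 1/(ωC) = 11600 Ω
Net reactance X = X_L − X_C = -4600 Ω
Z = 1150 − j4600 Ω
|Z| = √(1150² + 4600²) = 4740 Ω

4740 Ω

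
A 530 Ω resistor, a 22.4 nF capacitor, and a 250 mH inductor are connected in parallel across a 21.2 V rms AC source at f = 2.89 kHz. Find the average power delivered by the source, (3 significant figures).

ω = 2πf = 18160 rad/s
X_L = ωL = 4540 Ω
X_C = 1/(ωC) = 2460 Ω
Parallel: admittances add. Y = 1/R + 1/(jωL) + jωC
Y = (0.00189 + j0.000186) S
|Y| = 0.00190 S → |Z| = 1/|Y| = 527 Ω, ∠Z = −∠Y = -5.64°
I = V/|Z| = 40.2 mA
P = VI cos φ = 21.2 × 0.0402 × cos(-5.64°) = 848 mW

848 mW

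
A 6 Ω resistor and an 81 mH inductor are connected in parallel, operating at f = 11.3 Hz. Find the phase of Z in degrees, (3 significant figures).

ω = 2πf = 71.00 rad/s
X_L = ωL = 5.75 Ω
Parallel: admittances add. Y = 1/R + 1/(jωL)
Y = (0.167 − j0.174) S
|Y| = 0.241 S → |Z| = 1/|Y| = 4.15 Ω, ∠Z = −∠Y = 46.2°

46.2°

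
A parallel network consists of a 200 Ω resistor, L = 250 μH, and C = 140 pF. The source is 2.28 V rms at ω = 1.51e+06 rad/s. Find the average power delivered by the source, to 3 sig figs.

X_L = ωL = 378 Ω
X_C = 1/(ωC) = 4730 Ω
Parallel: admittances add. Y = 1/R + 1/(jωL) + jωC
Y = (0.00500 − j0.00244) S
|Y| = 0.00556 S → |Z| = 1/|Y| = 180 Ω, ∠Z = −∠Y = 26.0°
I = V/|Z| = 12.7 mA
P = VI cos φ = 2.28 × 0.0127 × cos(26.0°) = 26.0 mW

26.0 mW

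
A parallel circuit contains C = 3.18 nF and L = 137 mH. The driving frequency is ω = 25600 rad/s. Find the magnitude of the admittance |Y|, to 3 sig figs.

X_L = ωL = 3510 Ω
X_C = 1/(ωC) = 12300 Ω
Parallel: admittances add. Y = 1/(jωL) + jωC
Y = (0 − j0.000204) S
|Y| = 0.000204 S → |Z| = 1/|Y| = 4910 Ω, ∠Z = −∠Y = 90.0°

204 μS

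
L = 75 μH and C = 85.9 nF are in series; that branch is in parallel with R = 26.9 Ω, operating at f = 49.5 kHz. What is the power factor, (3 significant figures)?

0.464

ω = 2πf = 311000 rad/s
X_L = ωL = 23.3 Ω
X_C = 1/(ωC) = 37.4 Ω
Branch 1: Z₁ = R = 26.9 Ω
Branch 2 (series LC): Z₂ = j(X_L − X_C) = −j14.1 Ω
Parallel: Z = Z₁Z₂/(Z₁+Z₂), |Z| = 12.5 Ω, ∠Z = -62.3°
cos φ = cos(-62.3°) = 0.464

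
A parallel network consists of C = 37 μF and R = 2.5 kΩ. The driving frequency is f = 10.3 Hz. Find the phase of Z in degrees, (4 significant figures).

ω = 2πf = 64.72 rad/s
X_C = 1/(ωC) = 417.6 Ω
Parallel: admittances add. Y = 1/R + jωC
Y = (0.0004000 + j0.002395) S
|Y| = 0.002428 S → |Z| = 1/|Y| = 411.9 Ω, ∠Z = −∠Y = -80.52°

-80.52°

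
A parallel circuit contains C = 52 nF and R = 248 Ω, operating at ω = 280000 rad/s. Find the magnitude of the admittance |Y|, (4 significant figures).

X_C = 1/(ωC) = 68.68 Ω
Parallel: admittances add. Y = 1/R + jωC
Y = (0.004032 + j0.01456) S
|Y| = 0.01511 S → |Z| = 1/|Y| = 66.19 Ω, ∠Z = −∠Y = -74.52°

15.11 mS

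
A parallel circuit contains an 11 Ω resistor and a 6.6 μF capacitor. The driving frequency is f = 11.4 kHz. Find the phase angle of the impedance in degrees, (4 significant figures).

ω = 2πf = 71630 rad/s
X_C = 1/(ωC) = 2.115 Ω
Parallel: admittances add. Y = 1/R + jωC
Y = (0.09091 + j0.4727) S
|Y| = 0.4814 S → |Z| = 1/|Y| = 2.077 Ω, ∠Z = −∠Y = -79.11°

-79.11°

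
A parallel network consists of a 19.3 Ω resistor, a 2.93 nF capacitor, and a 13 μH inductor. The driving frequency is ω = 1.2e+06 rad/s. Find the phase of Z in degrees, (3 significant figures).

49.5°

X_L = ωL = 15.6 Ω
X_C = 1/(ωC) = 284 Ω
Parallel: admittances add. Y = 1/R + 1/(jωL) + jωC
Y = (0.0518 − j0.0606) S
|Y| = 0.0797 S → |Z| = 1/|Y| = 12.5 Ω, ∠Z = −∠Y = 49.5°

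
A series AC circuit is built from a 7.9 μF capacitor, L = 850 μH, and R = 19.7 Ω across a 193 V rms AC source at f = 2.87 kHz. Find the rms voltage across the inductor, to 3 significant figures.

ω = 2πf = 18030 rad/s
X_L = ωL = 15.3 Ω
X_C = 1/(ωC) = 7.02 Ω
Net reactance X = X_L − X_C = 8.31 Ω
Z = 19.7 + j8.31 Ω
|Z| = √(19.7² + 8.31²) = 21.4 Ω
I = V/|Z| = 9.03 A
V_L = I·|Z_L| = 9.03 × 15.3 = 138 V

138 V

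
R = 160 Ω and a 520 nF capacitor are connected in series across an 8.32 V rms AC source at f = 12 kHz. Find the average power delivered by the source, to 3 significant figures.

422 mW

ω = 2πf = 75400 rad/s
X_C = 1/(ωC) = 25.5 Ω
Z = 160 − j25.5 Ω
|Z| = √(160² + 25.5²) = 162 Ω
∠Z = arctan(-25.5/160) = -9.06°
I = V/|Z| = 51.4 mA
P = VI cos φ = 8.32 × 0.0514 × cos(-9.06°) = 422 mW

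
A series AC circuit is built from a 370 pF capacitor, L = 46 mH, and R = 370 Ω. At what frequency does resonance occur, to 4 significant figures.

ω₀ = 1/√(LC) = 1/√(0.046 × 3.7e-10) = 242400 rad/s
f₀ = ω₀/(2π) = 38.58 kHz

38.58 kHz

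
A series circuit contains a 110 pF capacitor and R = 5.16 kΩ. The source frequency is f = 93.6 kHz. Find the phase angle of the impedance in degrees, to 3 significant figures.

-71.5°

ω = 2πf = 588100 rad/s
X_C = 1/(ωC) = 15500 Ω
Z = 5160 − j15500 Ω
|Z| = √(5160² + 15500²) = 16300 Ω
∠Z = arctan(-15500/5160) = -71.5°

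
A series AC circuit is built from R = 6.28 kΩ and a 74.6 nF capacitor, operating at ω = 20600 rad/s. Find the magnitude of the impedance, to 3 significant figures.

X_C = 1/(ωC) = 651 Ω
Z = 6280 − j651 Ω
|Z| = √(6280² + 651²) = 6310 Ω

6310 Ω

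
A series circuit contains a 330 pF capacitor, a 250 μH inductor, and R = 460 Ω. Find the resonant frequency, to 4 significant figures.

554.1 kHz

ω₀ = 1/√(LC) = 1/√(0.00025 × 3.3e-10) = 3.482e+06 rad/s
f₀ = ω₀/(2π) = 554.1 kHz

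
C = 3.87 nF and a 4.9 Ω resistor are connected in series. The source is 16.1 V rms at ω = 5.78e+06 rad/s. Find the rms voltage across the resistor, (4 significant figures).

1.754 V

X_C = 1/(ωC) = 44.71 Ω
Z = 4.900 − j44.71 Ω
|Z| = √(4.900² + 44.71²) = 44.97 Ω
I = V/|Z| = 358.0 mA
V_R = I·|Z_R| = 0.3580 × 4.900 = 1.754 V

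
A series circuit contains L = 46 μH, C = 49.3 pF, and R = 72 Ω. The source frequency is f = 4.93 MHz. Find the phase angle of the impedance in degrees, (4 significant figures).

84.66°

ω = 2πf = 3.098e+07 rad/s
X_L = ωL = 1425 Ω
X_C = 1/(ωC) = 654.8 Ω
Net reactance X = X_L − X_C = 770.1 Ω
Z = 72.00 + j770.1 Ω
|Z| = √(72.00² + 770.1²) = 773.4 Ω
∠Z = arctan(770.1/72.00) = 84.66°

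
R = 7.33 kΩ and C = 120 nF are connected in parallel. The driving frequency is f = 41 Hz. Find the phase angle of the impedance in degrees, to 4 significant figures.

-12.77°

ω = 2πf = 257.6 rad/s
X_C = 1/(ωC) = 32350 Ω
Parallel: admittances add. Y = 1/R + jωC
Y = (0.0001364 + j3.091e-05) S
|Y| = 0.0001399 S → |Z| = 1/|Y| = 7149 Ω, ∠Z = −∠Y = -12.77°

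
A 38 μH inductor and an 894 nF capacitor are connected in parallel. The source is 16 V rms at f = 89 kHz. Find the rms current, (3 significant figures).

ω = 2πf = 559200 rad/s
X_L = ωL = 21.2 Ω
X_C = 1/(ωC) = 2.00 Ω
Parallel: admittances add. Y = 1/(jωL) + jωC
Y = (0 + j0.453) S
|Y| = 0.453 S → |Z| = 1/|Y| = 2.21 Ω, ∠Z = −∠Y = -90.0°
I = V/|Z| = 16/2.21 = 7.25 A

7.25 A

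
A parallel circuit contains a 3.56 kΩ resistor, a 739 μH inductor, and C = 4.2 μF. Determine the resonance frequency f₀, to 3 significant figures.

2.86 kHz

ω₀ = 1/√(LC) = 1/√(0.000739 × 4.2e-06) = 17950 rad/s
f₀ = ω₀/(2π) = 2.86 kHz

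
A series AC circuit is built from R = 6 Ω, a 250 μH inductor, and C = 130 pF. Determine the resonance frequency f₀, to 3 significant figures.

883 kHz

ω₀ = 1/√(LC) = 1/√(0.00025 × 1.3e-10) = 5.547e+06 rad/s
f₀ = ω₀/(2π) = 883 kHz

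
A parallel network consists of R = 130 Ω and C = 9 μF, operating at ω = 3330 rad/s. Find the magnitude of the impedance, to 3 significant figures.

X_C = 1/(ωC) = 33.4 Ω
Parallel: admittances add. Y = 1/R + jωC
Y = (0.00769 + j0.0300) S
|Y| = 0.0309 S → |Z| = 1/|Y| = 32.3 Ω, ∠Z = −∠Y = -75.6°

32.3 Ω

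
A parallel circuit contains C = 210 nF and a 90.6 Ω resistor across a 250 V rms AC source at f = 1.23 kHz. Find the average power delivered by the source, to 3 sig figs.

690 W

ω = 2πf = 7728 rad/s
X_C = 1/(ωC) = 616 Ω
Parallel: admittances add. Y = 1/R + jωC
Y = (0.0110 + j0.00162) S
|Y| = 0.0112 S → |Z| = 1/|Y| = 89.6 Ω, ∠Z = −∠Y = -8.36°
I = V/|Z| = 2.79 A
P = VI cos φ = 250 × 2.79 × cos(-8.36°) = 690 W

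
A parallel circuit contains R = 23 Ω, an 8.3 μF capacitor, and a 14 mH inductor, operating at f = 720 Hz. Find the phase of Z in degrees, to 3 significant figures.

-26.6°

ω = 2πf = 4524 rad/s
X_L = ωL = 63.3 Ω
X_C = 1/(ωC) = 26.6 Ω
Parallel: admittances add. Y = 1/R + 1/(jωL) + jωC
Y = (0.0435 + j0.0218) S
|Y| = 0.0486 S → |Z| = 1/|Y| = 20.6 Ω, ∠Z = −∠Y = -26.6°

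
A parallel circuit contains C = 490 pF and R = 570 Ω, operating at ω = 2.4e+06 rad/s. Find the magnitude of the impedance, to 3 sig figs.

473 Ω

X_C = 1/(ωC) = 850 Ω
Parallel: admittances add. Y = 1/R + jωC
Y = (0.00175 + j0.00118) S
|Y| = 0.00211 S → |Z| = 1/|Y| = 473 Ω, ∠Z = −∠Y = -33.8°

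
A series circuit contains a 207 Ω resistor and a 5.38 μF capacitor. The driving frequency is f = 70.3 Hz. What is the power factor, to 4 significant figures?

0.4414

ω = 2πf = 441.7 rad/s
X_C = 1/(ωC) = 420.8 Ω
Z = 207.0 − j420.8 Ω
|Z| = √(207.0² + 420.8²) = 469.0 Ω
∠Z = arctan(-420.8/207.0) = -63.81°
cos φ = cos(-63.81°) = 0.4414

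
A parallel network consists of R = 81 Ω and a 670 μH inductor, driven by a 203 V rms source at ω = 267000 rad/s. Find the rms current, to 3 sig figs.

2.75 A

X_L = ωL = 179 Ω
Parallel: admittances add. Y = 1/R + 1/(jωL)
Y = (0.0123 − j0.00559) S
|Y| = 0.0136 S → |Z| = 1/|Y| = 73.8 Ω, ∠Z = −∠Y = 24.4°
I = V/|Z| = 203/73.8 = 2.75 A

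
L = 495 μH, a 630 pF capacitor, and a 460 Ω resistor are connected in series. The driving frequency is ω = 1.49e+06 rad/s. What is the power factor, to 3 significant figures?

0.814

X_L = ωL = 738 Ω
X_C = 1/(ωC) = 1070 Ω
Net reactance X = X_L − X_C = -328 Ω
Z = 460 − j328 Ω
|Z| = √(460² + 328²) = 565 Ω
∠Z = arctan(-328/460) = -35.5°
cos φ = cos(-35.5°) = 0.814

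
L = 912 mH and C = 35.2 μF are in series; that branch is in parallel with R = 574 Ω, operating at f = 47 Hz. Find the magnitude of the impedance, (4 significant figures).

165.7 Ω

ω = 2πf = 295.3 rad/s
X_L = ωL = 269.3 Ω
X_C = 1/(ωC) = 96.20 Ω
Branch 1: Z₁ = R = 574.0 Ω
Branch 2 (series LC): Z₂ = j(X_L − X_C) = j173.1 Ω
Parallel: Z = Z₁Z₂/(Z₁+Z₂), |Z| = 165.7 Ω, ∠Z = 73.22°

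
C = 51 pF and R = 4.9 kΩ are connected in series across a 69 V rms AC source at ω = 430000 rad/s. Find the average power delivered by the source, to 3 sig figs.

11.1 mW

X_C = 1/(ωC) = 45600 Ω
Z = 4900 − j45600 Ω
|Z| = √(4900² + 45600²) = 45900 Ω
∠Z = arctan(-45600/4900) = -83.9°
I = V/|Z| = 1.50 mA
P = VI cos φ = 69 × 0.00150 × cos(-83.9°) = 11.1 mW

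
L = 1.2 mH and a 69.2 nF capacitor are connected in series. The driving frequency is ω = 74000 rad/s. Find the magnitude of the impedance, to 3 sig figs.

X_L = ωL = 88.8 Ω
X_C = 1/(ωC) = 195 Ω
Net reactance X = X_L − X_C = -106 Ω
Z = − j106 Ω
|Z| = √(0² + 106²) = 106 Ω

106 Ω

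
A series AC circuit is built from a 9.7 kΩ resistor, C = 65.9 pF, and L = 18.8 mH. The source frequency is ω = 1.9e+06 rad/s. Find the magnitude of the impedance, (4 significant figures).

29380 Ω

X_L = ωL = 35720 Ω
X_C = 1/(ωC) = 7987 Ω
Net reactance X = X_L − X_C = 27730 Ω
Z = 9700 + j27730 Ω
|Z| = √(9700² + 27730²) = 29380 Ω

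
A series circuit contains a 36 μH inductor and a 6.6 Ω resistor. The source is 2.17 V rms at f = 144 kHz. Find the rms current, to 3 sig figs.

ω = 2πf = 904800 rad/s
X_L = ωL = 32.6 Ω
Z = 6.60 + j32.6 Ω
|Z| = √(6.60² + 32.6²) = 33.2 Ω
I = V/|Z| = 2.17/33.2 = 65.3 mA

65.3 mA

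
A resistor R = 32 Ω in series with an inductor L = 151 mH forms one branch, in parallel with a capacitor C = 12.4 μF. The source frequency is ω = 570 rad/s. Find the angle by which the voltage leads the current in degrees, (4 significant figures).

39.60°

X_L = ωL = 86.07 Ω
X_C = 1/(ωC) = 141.5 Ω
Branch 1 (R+jX_L): Z₁ = 32.00 + j86.07 Ω, |Z₁| = 91.83 Ω
Branch 2 (−jX_C): Z₂ = −j141.5 Ω
Parallel: Z = Z₁Z₂/(Z₁+Z₂), |Z| = 203.0 Ω, ∠Z = 39.60°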